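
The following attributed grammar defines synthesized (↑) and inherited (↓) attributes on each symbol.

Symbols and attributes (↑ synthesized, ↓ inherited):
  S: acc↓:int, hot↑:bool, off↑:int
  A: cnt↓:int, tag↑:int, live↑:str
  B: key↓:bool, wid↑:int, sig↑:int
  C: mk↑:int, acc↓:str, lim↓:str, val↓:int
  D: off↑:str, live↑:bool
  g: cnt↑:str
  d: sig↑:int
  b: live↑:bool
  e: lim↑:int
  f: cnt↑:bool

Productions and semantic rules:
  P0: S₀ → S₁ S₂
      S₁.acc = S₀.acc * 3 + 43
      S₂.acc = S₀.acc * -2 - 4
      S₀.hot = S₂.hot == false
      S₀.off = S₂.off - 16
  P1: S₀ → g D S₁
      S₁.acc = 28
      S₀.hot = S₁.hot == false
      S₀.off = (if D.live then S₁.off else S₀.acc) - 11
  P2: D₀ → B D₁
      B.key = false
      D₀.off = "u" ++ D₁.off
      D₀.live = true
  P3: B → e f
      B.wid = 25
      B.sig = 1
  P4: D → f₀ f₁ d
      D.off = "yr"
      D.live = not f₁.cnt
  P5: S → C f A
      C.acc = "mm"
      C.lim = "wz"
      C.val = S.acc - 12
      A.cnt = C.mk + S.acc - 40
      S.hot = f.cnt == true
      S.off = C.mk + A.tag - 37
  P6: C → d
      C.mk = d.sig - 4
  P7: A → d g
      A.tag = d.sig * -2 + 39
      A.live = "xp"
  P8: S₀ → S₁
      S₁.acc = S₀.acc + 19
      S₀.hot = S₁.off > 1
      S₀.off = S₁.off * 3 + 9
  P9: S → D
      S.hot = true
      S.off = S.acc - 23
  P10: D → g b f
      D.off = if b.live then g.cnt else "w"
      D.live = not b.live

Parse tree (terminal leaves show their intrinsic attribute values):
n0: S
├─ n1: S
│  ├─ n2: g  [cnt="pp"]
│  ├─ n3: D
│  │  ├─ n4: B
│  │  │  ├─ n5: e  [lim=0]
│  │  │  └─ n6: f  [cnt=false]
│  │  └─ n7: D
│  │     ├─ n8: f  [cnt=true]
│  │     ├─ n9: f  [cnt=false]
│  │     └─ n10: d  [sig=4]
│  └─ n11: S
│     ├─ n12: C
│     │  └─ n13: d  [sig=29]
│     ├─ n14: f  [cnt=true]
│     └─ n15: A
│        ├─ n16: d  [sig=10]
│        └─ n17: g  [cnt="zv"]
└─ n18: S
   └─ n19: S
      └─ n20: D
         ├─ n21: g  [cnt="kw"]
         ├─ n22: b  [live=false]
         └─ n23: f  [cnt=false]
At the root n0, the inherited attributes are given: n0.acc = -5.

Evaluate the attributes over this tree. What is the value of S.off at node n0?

-1

1. n0.acc = -5  [given at root]
2. n1.acc = 28  [S₀.acc * 3 + 43]
3. n2.cnt = "pp"  [terminal]
4. n4.key = false  [false]
5. n5.lim = 0  [terminal]
6. n6.cnt = false  [terminal]
7. n4.wid = 25  [25]
8. n4.sig = 1  [1]
9. n8.cnt = true  [terminal]
10. n9.cnt = false  [terminal]
11. n10.sig = 4  [terminal]
12. n7.off = "yr"  ["yr"]
13. n7.live = true  [not f₁.cnt]
14. n3.off = "uyr"  ["u" ++ D₁.off]
15. n3.live = true  [true]
16. n11.acc = 28  [28]
17. n12.acc = "mm"  ["mm"]
18. n12.lim = "wz"  ["wz"]
19. n12.val = 16  [S.acc - 12]
20. n13.sig = 29  [terminal]
21. n12.mk = 25  [d.sig - 4]
22. n14.cnt = true  [terminal]
23. n15.cnt = 13  [C.mk + S.acc - 40]
24. n16.sig = 10  [terminal]
25. n17.cnt = "zv"  [terminal]
26. n15.tag = 19  [d.sig * -2 + 39]
27. n15.live = "xp"  ["xp"]
28. n11.hot = true  [f.cnt == true]
29. n11.off = 7  [C.mk + A.tag - 37]
30. n1.hot = false  [S₁.hot == false]
31. n1.off = -4  [(if D.live then S₁.off else S₀.acc) - 11]
32. n18.acc = 6  [S₀.acc * -2 - 4]
33. n19.acc = 25  [S₀.acc + 19]
34. n21.cnt = "kw"  [terminal]
35. n22.live = false  [terminal]
36. n23.cnt = false  [terminal]
37. n20.off = "w"  [if b.live then g.cnt else "w"]
38. n20.live = true  [not b.live]
39. n19.hot = true  [true]
40. n19.off = 2  [S.acc - 23]
41. n18.hot = true  [S₁.off > 1]
42. n18.off = 15  [S₁.off * 3 + 9]
43. n0.hot = false  [S₂.hot == false]
44. n0.off = -1  [S₂.off - 16]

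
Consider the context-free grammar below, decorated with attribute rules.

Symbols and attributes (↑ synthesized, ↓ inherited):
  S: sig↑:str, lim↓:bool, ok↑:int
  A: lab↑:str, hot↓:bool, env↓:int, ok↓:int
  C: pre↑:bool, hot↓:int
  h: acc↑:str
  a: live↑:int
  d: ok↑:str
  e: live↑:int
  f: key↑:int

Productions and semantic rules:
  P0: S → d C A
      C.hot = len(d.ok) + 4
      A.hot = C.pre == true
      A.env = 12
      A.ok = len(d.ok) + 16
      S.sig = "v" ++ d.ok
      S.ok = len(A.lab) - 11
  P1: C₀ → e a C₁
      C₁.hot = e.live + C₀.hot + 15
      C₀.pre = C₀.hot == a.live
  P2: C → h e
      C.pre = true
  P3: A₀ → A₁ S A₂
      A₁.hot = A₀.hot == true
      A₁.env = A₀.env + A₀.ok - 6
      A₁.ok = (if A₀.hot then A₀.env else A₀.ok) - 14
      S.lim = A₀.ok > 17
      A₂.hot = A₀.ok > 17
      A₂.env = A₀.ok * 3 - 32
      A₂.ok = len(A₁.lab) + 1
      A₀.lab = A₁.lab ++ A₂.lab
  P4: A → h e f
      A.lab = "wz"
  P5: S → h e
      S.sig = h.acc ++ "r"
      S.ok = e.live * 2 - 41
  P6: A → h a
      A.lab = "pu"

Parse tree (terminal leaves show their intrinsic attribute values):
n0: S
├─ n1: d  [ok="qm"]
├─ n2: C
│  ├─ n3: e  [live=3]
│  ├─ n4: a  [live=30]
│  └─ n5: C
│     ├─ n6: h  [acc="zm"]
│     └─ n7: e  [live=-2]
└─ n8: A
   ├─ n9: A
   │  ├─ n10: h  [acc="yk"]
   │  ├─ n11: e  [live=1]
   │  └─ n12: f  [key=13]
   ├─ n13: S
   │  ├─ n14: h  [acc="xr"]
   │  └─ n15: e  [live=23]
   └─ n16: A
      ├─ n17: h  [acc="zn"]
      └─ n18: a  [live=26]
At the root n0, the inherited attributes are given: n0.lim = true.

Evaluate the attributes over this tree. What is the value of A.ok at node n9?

4

1. n0.lim = true  [given at root]
2. n1.ok = "qm"  [terminal]
3. n2.hot = 6  [len(d.ok) + 4]
4. n3.live = 3  [terminal]
5. n4.live = 30  [terminal]
6. n5.hot = 24  [e.live + C₀.hot + 15]
7. n6.acc = "zm"  [terminal]
8. n7.live = -2  [terminal]
9. n5.pre = true  [true]
10. n2.pre = false  [C₀.hot == a.live]
11. n8.hot = false  [C.pre == true]
12. n8.env = 12  [12]
13. n8.ok = 18  [len(d.ok) + 16]
14. n9.hot = false  [A₀.hot == true]
15. n9.env = 24  [A₀.env + A₀.ok - 6]
16. n9.ok = 4  [(if A₀.hot then A₀.env else A₀.ok) - 14]
17. n10.acc = "yk"  [terminal]
18. n11.live = 1  [terminal]
19. n12.key = 13  [terminal]
20. n9.lab = "wz"  ["wz"]
21. n13.lim = true  [A₀.ok > 17]
22. n14.acc = "xr"  [terminal]
23. n15.live = 23  [terminal]
24. n13.sig = "xrr"  [h.acc ++ "r"]
25. n13.ok = 5  [e.live * 2 - 41]
26. n16.hot = true  [A₀.ok > 17]
27. n16.env = 22  [A₀.ok * 3 - 32]
28. n16.ok = 3  [len(A₁.lab) + 1]
29. n17.acc = "zn"  [terminal]
30. n18.live = 26  [terminal]
31. n16.lab = "pu"  ["pu"]
32. n8.lab = "wzpu"  [A₁.lab ++ A₂.lab]
33. n0.sig = "vqm"  ["v" ++ d.ok]
34. n0.ok = -7  [len(A.lab) - 11]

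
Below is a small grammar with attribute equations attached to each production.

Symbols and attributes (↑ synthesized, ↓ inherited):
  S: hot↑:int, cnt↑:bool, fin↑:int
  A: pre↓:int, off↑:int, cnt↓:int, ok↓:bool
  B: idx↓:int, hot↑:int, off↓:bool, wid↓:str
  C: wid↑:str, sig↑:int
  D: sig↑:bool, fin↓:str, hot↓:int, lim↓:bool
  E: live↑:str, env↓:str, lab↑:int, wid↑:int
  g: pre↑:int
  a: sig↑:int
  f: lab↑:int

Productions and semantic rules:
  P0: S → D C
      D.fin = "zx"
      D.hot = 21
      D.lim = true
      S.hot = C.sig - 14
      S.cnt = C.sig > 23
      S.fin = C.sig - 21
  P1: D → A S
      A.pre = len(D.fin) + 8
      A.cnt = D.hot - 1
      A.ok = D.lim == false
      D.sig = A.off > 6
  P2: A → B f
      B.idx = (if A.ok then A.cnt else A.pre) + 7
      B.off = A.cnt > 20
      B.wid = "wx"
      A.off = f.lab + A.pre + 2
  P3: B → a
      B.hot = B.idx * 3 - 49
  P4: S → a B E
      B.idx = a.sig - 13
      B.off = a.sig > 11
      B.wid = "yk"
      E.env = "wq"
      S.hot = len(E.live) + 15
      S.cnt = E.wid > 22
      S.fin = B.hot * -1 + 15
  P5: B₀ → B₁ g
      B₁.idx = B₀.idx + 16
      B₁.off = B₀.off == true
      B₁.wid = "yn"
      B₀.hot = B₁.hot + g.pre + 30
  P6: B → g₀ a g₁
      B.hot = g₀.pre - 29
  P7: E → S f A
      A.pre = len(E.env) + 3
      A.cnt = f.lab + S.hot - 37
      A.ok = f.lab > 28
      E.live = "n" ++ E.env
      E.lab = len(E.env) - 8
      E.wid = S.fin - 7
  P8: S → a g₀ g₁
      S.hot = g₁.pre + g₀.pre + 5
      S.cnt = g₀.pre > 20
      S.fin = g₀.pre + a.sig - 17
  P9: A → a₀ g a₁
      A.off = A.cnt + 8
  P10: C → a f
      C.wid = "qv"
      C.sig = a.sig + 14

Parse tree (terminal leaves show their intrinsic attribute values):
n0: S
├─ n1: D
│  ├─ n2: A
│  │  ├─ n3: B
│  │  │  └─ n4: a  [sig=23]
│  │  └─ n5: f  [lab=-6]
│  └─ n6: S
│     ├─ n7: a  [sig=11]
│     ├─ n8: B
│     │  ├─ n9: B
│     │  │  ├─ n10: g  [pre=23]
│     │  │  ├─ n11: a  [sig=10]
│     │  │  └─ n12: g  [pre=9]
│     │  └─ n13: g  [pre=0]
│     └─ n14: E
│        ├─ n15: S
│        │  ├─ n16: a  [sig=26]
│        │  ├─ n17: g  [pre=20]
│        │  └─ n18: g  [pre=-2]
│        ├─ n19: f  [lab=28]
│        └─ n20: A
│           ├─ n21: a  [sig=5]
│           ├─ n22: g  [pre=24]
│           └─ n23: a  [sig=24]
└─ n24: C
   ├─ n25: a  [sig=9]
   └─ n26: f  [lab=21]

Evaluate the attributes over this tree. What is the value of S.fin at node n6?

1. n1.fin = "zx"  ["zx"]
2. n1.hot = 21  [21]
3. n1.lim = true  [true]
4. n2.pre = 10  [len(D.fin) + 8]
5. n2.cnt = 20  [D.hot - 1]
6. n2.ok = false  [D.lim == false]
7. n3.idx = 17  [(if A.ok then A.cnt else A.pre) + 7]
8. n3.off = false  [A.cnt > 20]
9. n3.wid = "wx"  ["wx"]
10. n4.sig = 23  [terminal]
11. n3.hot = 2  [B.idx * 3 - 49]
12. n5.lab = -6  [terminal]
13. n2.off = 6  [f.lab + A.pre + 2]
14. n7.sig = 11  [terminal]
15. n8.idx = -2  [a.sig - 13]
16. n8.off = false  [a.sig > 11]
17. n8.wid = "yk"  ["yk"]
18. n9.idx = 14  [B₀.idx + 16]
19. n9.off = false  [B₀.off == true]
20. n9.wid = "yn"  ["yn"]
21. n10.pre = 23  [terminal]
22. n11.sig = 10  [terminal]
23. n12.pre = 9  [terminal]
24. n9.hot = -6  [g₀.pre - 29]
25. n13.pre = 0  [terminal]
26. n8.hot = 24  [B₁.hot + g.pre + 30]
27. n14.env = "wq"  ["wq"]
28. n16.sig = 26  [terminal]
29. n17.pre = 20  [terminal]
30. n18.pre = -2  [terminal]
31. n15.hot = 23  [g₁.pre + g₀.pre + 5]
32. n15.cnt = false  [g₀.pre > 20]
33. n15.fin = 29  [g₀.pre + a.sig - 17]
34. n19.lab = 28  [terminal]
35. n20.pre = 5  [len(E.env) + 3]
36. n20.cnt = 14  [f.lab + S.hot - 37]
37. n20.ok = false  [f.lab > 28]
38. n21.sig = 5  [terminal]
39. n22.pre = 24  [terminal]
40. n23.sig = 24  [terminal]
41. n20.off = 22  [A.cnt + 8]
42. n14.live = "nwq"  ["n" ++ E.env]
43. n14.lab = -6  [len(E.env) - 8]
44. n14.wid = 22  [S.fin - 7]
45. n6.hot = 18  [len(E.live) + 15]
46. n6.cnt = false  [E.wid > 22]
47. n6.fin = -9  [B.hot * -1 + 15]
48. n1.sig = false  [A.off > 6]
49. n25.sig = 9  [terminal]
50. n26.lab = 21  [terminal]
51. n24.wid = "qv"  ["qv"]
52. n24.sig = 23  [a.sig + 14]
53. n0.hot = 9  [C.sig - 14]
54. n0.cnt = false  [C.sig > 23]
55. n0.fin = 2  [C.sig - 21]

-9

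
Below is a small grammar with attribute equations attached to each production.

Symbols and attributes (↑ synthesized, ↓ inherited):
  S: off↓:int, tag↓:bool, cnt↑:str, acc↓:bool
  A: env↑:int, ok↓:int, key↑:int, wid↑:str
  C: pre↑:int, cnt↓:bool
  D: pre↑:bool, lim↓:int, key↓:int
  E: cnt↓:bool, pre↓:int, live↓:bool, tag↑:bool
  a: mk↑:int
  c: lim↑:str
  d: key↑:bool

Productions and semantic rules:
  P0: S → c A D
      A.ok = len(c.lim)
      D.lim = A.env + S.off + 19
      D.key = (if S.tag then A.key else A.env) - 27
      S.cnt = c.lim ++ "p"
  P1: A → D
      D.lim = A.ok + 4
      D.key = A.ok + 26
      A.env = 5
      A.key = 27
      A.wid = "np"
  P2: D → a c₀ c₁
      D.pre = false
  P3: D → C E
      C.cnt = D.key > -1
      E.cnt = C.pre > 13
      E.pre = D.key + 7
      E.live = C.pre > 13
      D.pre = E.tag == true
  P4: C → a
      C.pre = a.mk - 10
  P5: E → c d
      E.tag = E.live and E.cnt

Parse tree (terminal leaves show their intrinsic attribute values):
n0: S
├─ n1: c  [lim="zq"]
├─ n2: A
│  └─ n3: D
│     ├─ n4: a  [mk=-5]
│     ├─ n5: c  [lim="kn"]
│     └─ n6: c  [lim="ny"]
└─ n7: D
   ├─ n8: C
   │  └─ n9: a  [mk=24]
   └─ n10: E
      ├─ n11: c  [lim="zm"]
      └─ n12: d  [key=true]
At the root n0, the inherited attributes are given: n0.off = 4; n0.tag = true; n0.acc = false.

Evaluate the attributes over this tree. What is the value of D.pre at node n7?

1. n0.off = 4  [given at root]
2. n0.tag = true  [given at root]
3. n0.acc = false  [given at root]
4. n1.lim = "zq"  [terminal]
5. n2.ok = 2  [len(c.lim)]
6. n3.lim = 6  [A.ok + 4]
7. n3.key = 28  [A.ok + 26]
8. n4.mk = -5  [terminal]
9. n5.lim = "kn"  [terminal]
10. n6.lim = "ny"  [terminal]
11. n3.pre = false  [false]
12. n2.env = 5  [5]
13. n2.key = 27  [27]
14. n2.wid = "np"  ["np"]
15. n7.lim = 28  [A.env + S.off + 19]
16. n7.key = 0  [(if S.tag then A.key else A.env) - 27]
17. n8.cnt = true  [D.key > -1]
18. n9.mk = 24  [terminal]
19. n8.pre = 14  [a.mk - 10]
20. n10.cnt = true  [C.pre > 13]
21. n10.pre = 7  [D.key + 7]
22. n10.live = true  [C.pre > 13]
23. n11.lim = "zm"  [terminal]
24. n12.key = true  [terminal]
25. n10.tag = true  [E.live and E.cnt]
26. n7.pre = true  [E.tag == true]
27. n0.cnt = "zqp"  [c.lim ++ "p"]

true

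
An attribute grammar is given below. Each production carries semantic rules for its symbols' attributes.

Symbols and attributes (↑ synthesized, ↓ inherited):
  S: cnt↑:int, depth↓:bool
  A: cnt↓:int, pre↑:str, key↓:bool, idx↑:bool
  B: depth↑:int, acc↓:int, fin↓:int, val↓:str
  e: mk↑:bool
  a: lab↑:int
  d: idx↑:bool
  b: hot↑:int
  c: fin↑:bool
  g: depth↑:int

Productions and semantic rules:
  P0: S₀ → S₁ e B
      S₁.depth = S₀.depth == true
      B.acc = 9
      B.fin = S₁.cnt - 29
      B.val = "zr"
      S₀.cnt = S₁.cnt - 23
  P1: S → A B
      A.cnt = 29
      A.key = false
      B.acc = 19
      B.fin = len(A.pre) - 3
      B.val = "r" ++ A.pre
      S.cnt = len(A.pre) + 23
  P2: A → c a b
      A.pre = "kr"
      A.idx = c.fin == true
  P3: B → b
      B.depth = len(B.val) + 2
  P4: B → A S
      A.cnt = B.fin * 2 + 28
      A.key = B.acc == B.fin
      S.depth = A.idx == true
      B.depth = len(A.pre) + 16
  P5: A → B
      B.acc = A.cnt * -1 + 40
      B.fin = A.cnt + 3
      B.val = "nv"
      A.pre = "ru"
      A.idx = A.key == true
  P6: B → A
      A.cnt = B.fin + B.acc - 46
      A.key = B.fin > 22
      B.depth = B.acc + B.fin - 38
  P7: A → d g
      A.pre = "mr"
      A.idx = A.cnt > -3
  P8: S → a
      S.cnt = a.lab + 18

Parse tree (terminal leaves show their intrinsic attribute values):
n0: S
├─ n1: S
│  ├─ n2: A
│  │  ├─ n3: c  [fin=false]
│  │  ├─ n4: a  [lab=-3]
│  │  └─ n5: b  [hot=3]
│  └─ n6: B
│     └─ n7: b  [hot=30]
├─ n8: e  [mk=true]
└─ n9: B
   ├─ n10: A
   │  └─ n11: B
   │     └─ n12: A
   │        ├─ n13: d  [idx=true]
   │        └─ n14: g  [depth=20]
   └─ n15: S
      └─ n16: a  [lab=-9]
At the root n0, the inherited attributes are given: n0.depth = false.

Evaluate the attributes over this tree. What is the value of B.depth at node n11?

5

1. n0.depth = false  [given at root]
2. n1.depth = false  [S₀.depth == true]
3. n2.cnt = 29  [29]
4. n2.key = false  [false]
5. n3.fin = false  [terminal]
6. n4.lab = -3  [terminal]
7. n5.hot = 3  [terminal]
8. n2.pre = "kr"  ["kr"]
9. n2.idx = false  [c.fin == true]
10. n6.acc = 19  [19]
11. n6.fin = -1  [len(A.pre) - 3]
12. n6.val = "rkr"  ["r" ++ A.pre]
13. n7.hot = 30  [terminal]
14. n6.depth = 5  [len(B.val) + 2]
15. n1.cnt = 25  [len(A.pre) + 23]
16. n8.mk = true  [terminal]
17. n9.acc = 9  [9]
18. n9.fin = -4  [S₁.cnt - 29]
19. n9.val = "zr"  ["zr"]
20. n10.cnt = 20  [B.fin * 2 + 28]
21. n10.key = false  [B.acc == B.fin]
22. n11.acc = 20  [A.cnt * -1 + 40]
23. n11.fin = 23  [A.cnt + 3]
24. n11.val = "nv"  ["nv"]
25. n12.cnt = -3  [B.fin + B.acc - 46]
26. n12.key = true  [B.fin > 22]
27. n13.idx = true  [terminal]
28. n14.depth = 20  [terminal]
29. n12.pre = "mr"  ["mr"]
30. n12.idx = false  [A.cnt > -3]
31. n11.depth = 5  [B.acc + B.fin - 38]
32. n10.pre = "ru"  ["ru"]
33. n10.idx = false  [A.key == true]
34. n15.depth = false  [A.idx == true]
35. n16.lab = -9  [terminal]
36. n15.cnt = 9  [a.lab + 18]
37. n9.depth = 18  [len(A.pre) + 16]
38. n0.cnt = 2  [S₁.cnt - 23]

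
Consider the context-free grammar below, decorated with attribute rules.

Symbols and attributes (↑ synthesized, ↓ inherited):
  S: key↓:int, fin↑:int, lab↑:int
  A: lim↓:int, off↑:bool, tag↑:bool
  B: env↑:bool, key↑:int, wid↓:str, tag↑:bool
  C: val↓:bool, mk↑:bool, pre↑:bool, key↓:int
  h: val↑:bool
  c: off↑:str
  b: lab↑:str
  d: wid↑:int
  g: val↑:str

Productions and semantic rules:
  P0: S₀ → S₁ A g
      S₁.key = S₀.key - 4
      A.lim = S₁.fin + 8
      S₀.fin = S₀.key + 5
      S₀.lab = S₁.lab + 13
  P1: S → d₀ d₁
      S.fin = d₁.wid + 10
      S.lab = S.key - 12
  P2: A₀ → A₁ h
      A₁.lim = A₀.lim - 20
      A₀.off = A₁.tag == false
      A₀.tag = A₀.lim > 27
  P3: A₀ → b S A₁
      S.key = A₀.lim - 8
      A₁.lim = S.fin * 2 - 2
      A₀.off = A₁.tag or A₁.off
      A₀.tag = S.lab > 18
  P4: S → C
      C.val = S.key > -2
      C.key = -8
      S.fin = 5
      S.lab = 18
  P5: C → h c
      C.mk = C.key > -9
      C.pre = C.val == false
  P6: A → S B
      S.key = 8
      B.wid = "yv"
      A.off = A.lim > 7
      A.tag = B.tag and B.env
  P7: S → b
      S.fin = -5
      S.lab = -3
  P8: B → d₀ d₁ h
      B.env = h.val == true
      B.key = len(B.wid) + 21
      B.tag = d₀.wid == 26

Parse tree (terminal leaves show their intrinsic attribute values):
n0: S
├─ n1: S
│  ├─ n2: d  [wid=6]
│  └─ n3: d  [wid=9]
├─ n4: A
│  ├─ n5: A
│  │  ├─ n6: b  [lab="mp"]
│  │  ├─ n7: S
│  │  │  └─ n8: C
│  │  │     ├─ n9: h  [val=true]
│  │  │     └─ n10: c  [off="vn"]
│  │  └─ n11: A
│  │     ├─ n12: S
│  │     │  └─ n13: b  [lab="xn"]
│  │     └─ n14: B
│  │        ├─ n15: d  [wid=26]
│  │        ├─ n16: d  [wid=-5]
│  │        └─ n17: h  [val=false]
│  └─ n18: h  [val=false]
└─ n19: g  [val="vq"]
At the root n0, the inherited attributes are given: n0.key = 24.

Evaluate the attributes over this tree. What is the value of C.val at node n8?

true

1. n0.key = 24  [given at root]
2. n1.key = 20  [S₀.key - 4]
3. n2.wid = 6  [terminal]
4. n3.wid = 9  [terminal]
5. n1.fin = 19  [d₁.wid + 10]
6. n1.lab = 8  [S.key - 12]
7. n4.lim = 27  [S₁.fin + 8]
8. n5.lim = 7  [A₀.lim - 20]
9. n6.lab = "mp"  [terminal]
10. n7.key = -1  [A₀.lim - 8]
11. n8.val = true  [S.key > -2]
12. n8.key = -8  [-8]
13. n9.val = true  [terminal]
14. n10.off = "vn"  [terminal]
15. n8.mk = true  [C.key > -9]
16. n8.pre = false  [C.val == false]
17. n7.fin = 5  [5]
18. n7.lab = 18  [18]
19. n11.lim = 8  [S.fin * 2 - 2]
20. n12.key = 8  [8]
21. n13.lab = "xn"  [terminal]
22. n12.fin = -5  [-5]
23. n12.lab = -3  [-3]
24. n14.wid = "yv"  ["yv"]
25. n15.wid = 26  [terminal]
26. n16.wid = -5  [terminal]
27. n17.val = false  [terminal]
28. n14.env = false  [h.val == true]
29. n14.key = 23  [len(B.wid) + 21]
30. n14.tag = true  [d₀.wid == 26]
31. n11.off = true  [A.lim > 7]
32. n11.tag = false  [B.tag and B.env]
33. n5.off = true  [A₁.tag or A₁.off]
34. n5.tag = false  [S.lab > 18]
35. n18.val = false  [terminal]
36. n4.off = true  [A₁.tag == false]
37. n4.tag = false  [A₀.lim > 27]
38. n19.val = "vq"  [terminal]
39. n0.fin = 29  [S₀.key + 5]
40. n0.lab = 21  [S₁.lab + 13]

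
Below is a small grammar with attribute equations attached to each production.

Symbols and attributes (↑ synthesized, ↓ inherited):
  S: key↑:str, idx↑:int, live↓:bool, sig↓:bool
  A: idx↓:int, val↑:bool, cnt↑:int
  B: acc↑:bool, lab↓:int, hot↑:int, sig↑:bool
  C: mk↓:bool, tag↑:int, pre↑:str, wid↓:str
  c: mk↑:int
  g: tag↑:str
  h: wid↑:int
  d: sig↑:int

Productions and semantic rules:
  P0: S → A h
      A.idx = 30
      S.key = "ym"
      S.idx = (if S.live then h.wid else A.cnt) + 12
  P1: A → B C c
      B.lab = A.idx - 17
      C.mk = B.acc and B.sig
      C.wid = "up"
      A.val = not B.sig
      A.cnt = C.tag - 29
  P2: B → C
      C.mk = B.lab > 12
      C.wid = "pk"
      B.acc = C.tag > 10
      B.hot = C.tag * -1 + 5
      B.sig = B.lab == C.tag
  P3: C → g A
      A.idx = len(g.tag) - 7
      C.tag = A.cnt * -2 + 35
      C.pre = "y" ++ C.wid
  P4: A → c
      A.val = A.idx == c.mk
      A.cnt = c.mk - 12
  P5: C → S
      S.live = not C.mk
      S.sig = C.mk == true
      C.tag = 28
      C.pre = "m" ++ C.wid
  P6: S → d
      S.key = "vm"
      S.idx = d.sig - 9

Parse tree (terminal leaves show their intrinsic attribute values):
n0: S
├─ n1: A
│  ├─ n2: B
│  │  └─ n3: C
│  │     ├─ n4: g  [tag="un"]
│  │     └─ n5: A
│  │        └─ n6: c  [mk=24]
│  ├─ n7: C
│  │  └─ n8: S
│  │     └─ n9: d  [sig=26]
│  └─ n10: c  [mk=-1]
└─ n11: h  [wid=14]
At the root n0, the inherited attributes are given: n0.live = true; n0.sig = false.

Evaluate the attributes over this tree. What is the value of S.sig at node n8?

1. n0.live = true  [given at root]
2. n0.sig = false  [given at root]
3. n1.idx = 30  [30]
4. n2.lab = 13  [A.idx - 17]
5. n3.mk = true  [B.lab > 12]
6. n3.wid = "pk"  ["pk"]
7. n4.tag = "un"  [terminal]
8. n5.idx = -5  [len(g.tag) - 7]
9. n6.mk = 24  [terminal]
10. n5.val = false  [A.idx == c.mk]
11. n5.cnt = 12  [c.mk - 12]
12. n3.tag = 11  [A.cnt * -2 + 35]
13. n3.pre = "ypk"  ["y" ++ C.wid]
14. n2.acc = true  [C.tag > 10]
15. n2.hot = -6  [C.tag * -1 + 5]
16. n2.sig = false  [B.lab == C.tag]
17. n7.mk = false  [B.acc and B.sig]
18. n7.wid = "up"  ["up"]
19. n8.live = true  [not C.mk]
20. n8.sig = false  [C.mk == true]
21. n9.sig = 26  [terminal]
22. n8.key = "vm"  ["vm"]
23. n8.idx = 17  [d.sig - 9]
24. n7.tag = 28  [28]
25. n7.pre = "mup"  ["m" ++ C.wid]
26. n10.mk = -1  [terminal]
27. n1.val = true  [not B.sig]
28. n1.cnt = -1  [C.tag - 29]
29. n11.wid = 14  [terminal]
30. n0.key = "ym"  ["ym"]
31. n0.idx = 26  [(if S.live then h.wid else A.cnt) + 12]

false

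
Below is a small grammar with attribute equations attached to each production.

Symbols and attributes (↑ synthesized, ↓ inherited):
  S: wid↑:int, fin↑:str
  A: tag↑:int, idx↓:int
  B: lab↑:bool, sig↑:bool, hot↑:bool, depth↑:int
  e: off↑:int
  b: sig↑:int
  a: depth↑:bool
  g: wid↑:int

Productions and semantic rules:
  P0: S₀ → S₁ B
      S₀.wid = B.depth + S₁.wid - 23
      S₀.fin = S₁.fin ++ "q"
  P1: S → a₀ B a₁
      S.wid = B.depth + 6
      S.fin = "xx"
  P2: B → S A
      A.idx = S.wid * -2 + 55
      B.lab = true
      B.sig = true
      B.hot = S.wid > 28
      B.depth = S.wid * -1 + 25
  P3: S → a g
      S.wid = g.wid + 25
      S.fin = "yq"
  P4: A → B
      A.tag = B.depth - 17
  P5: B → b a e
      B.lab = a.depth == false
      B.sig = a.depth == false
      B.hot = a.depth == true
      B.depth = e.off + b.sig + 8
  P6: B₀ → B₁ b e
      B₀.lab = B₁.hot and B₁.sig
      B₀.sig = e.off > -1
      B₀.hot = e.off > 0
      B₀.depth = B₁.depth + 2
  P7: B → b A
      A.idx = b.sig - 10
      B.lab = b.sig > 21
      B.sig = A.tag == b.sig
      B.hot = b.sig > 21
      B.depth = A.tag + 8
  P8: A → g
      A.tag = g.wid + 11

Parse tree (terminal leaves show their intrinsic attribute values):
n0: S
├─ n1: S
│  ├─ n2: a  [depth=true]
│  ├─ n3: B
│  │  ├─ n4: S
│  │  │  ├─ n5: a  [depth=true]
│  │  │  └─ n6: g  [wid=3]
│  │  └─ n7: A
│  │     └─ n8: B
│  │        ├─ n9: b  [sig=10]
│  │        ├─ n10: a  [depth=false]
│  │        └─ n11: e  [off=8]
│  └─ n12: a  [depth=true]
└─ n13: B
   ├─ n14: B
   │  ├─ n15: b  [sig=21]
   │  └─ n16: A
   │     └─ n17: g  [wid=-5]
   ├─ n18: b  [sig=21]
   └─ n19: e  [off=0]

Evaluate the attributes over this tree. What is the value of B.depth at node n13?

1. n2.depth = true  [terminal]
2. n5.depth = true  [terminal]
3. n6.wid = 3  [terminal]
4. n4.wid = 28  [g.wid + 25]
5. n4.fin = "yq"  ["yq"]
6. n7.idx = -1  [S.wid * -2 + 55]
7. n9.sig = 10  [terminal]
8. n10.depth = false  [terminal]
9. n11.off = 8  [terminal]
10. n8.lab = true  [a.depth == false]
11. n8.sig = true  [a.depth == false]
12. n8.hot = false  [a.depth == true]
13. n8.depth = 26  [e.off + b.sig + 8]
14. n7.tag = 9  [B.depth - 17]
15. n3.lab = true  [true]
16. n3.sig = true  [true]
17. n3.hot = false  [S.wid > 28]
18. n3.depth = -3  [S.wid * -1 + 25]
19. n12.depth = true  [terminal]
20. n1.wid = 3  [B.depth + 6]
21. n1.fin = "xx"  ["xx"]
22. n15.sig = 21  [terminal]
23. n16.idx = 11  [b.sig - 10]
24. n17.wid = -5  [terminal]
25. n16.tag = 6  [g.wid + 11]
26. n14.lab = false  [b.sig > 21]
27. n14.sig = false  [A.tag == b.sig]
28. n14.hot = false  [b.sig > 21]
29. n14.depth = 14  [A.tag + 8]
30. n18.sig = 21  [terminal]
31. n19.off = 0  [terminal]
32. n13.lab = false  [B₁.hot and B₁.sig]
33. n13.sig = true  [e.off > -1]
34. n13.hot = false  [e.off > 0]
35. n13.depth = 16  [B₁.depth + 2]
36. n0.wid = -4  [B.depth + S₁.wid - 23]
37. n0.fin = "xxq"  [S₁.fin ++ "q"]

16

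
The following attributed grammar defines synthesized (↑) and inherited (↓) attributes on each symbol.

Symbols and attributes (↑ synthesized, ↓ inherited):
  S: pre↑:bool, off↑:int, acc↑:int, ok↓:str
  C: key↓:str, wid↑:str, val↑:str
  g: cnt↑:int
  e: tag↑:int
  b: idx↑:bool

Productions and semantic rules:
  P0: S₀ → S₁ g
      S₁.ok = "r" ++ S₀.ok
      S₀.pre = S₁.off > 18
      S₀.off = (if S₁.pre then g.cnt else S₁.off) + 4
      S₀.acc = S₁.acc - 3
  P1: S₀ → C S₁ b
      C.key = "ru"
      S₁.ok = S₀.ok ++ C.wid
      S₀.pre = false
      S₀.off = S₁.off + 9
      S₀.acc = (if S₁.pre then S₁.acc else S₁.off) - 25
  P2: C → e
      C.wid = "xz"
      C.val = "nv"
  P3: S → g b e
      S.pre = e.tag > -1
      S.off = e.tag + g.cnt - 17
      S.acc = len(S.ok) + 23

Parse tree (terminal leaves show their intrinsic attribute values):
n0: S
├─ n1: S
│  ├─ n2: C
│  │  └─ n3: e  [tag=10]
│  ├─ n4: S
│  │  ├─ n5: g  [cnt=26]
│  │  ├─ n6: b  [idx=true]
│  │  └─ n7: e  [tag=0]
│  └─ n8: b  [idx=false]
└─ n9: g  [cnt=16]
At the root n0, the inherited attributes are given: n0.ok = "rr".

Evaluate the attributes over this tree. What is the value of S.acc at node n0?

1. n0.ok = "rr"  [given at root]
2. n1.ok = "rrr"  ["r" ++ S₀.ok]
3. n2.key = "ru"  ["ru"]
4. n3.tag = 10  [terminal]
5. n2.wid = "xz"  ["xz"]
6. n2.val = "nv"  ["nv"]
7. n4.ok = "rrrxz"  [S₀.ok ++ C.wid]
8. n5.cnt = 26  [terminal]
9. n6.idx = true  [terminal]
10. n7.tag = 0  [terminal]
11. n4.pre = true  [e.tag > -1]
12. n4.off = 9  [e.tag + g.cnt - 17]
13. n4.acc = 28  [len(S.ok) + 23]
14. n8.idx = false  [terminal]
15. n1.pre = false  [false]
16. n1.off = 18  [S₁.off + 9]
17. n1.acc = 3  [(if S₁.pre then S₁.acc else S₁.off) - 25]
18. n9.cnt = 16  [terminal]
19. n0.pre = false  [S₁.off > 18]
20. n0.off = 22  [(if S₁.pre then g.cnt else S₁.off) + 4]
21. n0.acc = 0  [S₁.acc - 3]

0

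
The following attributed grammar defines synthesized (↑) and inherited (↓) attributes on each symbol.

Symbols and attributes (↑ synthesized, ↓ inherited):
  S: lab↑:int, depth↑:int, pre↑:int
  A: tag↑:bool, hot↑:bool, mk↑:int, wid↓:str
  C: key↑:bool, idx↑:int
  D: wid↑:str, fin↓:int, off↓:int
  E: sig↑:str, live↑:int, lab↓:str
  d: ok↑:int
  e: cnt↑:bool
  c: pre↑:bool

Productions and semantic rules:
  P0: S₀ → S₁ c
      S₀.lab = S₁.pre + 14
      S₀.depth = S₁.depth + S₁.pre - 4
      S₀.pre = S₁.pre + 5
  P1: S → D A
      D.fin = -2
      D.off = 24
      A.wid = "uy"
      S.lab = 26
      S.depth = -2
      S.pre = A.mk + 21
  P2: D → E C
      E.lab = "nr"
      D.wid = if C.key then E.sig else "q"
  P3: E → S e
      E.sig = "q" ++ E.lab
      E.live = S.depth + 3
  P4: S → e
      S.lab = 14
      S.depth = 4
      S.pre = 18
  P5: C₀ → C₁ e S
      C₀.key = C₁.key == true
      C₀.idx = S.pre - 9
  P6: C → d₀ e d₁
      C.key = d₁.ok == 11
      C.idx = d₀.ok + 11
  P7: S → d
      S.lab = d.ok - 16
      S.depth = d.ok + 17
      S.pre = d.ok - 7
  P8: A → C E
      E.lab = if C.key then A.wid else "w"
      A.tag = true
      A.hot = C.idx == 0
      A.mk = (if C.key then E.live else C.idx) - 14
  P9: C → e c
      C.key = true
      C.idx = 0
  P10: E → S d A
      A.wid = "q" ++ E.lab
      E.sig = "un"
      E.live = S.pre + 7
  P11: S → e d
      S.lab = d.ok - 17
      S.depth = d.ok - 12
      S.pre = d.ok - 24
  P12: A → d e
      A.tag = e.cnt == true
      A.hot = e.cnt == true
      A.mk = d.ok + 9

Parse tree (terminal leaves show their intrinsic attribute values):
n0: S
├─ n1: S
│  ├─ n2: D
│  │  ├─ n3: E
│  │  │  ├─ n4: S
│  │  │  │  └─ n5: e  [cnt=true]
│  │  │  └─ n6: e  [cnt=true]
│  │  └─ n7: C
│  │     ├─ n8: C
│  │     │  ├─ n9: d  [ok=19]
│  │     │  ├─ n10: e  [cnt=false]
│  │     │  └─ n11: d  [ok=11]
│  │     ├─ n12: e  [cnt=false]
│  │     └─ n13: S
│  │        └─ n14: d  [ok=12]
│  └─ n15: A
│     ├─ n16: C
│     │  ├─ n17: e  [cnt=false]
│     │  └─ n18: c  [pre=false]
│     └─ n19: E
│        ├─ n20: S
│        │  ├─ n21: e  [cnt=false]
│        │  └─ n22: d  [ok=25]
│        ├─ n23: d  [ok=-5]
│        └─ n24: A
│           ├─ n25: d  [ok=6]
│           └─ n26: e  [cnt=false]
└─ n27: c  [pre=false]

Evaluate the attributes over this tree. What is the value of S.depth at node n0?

1. n2.fin = -2  [-2]
2. n2.off = 24  [24]
3. n3.lab = "nr"  ["nr"]
4. n5.cnt = true  [terminal]
5. n4.lab = 14  [14]
6. n4.depth = 4  [4]
7. n4.pre = 18  [18]
8. n6.cnt = true  [terminal]
9. n3.sig = "qnr"  ["q" ++ E.lab]
10. n3.live = 7  [S.depth + 3]
11. n9.ok = 19  [terminal]
12. n10.cnt = false  [terminal]
13. n11.ok = 11  [terminal]
14. n8.key = true  [d₁.ok == 11]
15. n8.idx = 30  [d₀.ok + 11]
16. n12.cnt = false  [terminal]
17. n14.ok = 12  [terminal]
18. n13.lab = -4  [d.ok - 16]
19. n13.depth = 29  [d.ok + 17]
20. n13.pre = 5  [d.ok - 7]
21. n7.key = true  [C₁.key == true]
22. n7.idx = -4  [S.pre - 9]
23. n2.wid = "qnr"  [if C.key then E.sig else "q"]
24. n15.wid = "uy"  ["uy"]
25. n17.cnt = false  [terminal]
26. n18.pre = false  [terminal]
27. n16.key = true  [true]
28. n16.idx = 0  [0]
29. n19.lab = "uy"  [if C.key then A.wid else "w"]
30. n21.cnt = false  [terminal]
31. n22.ok = 25  [terminal]
32. n20.lab = 8  [d.ok - 17]
33. n20.depth = 13  [d.ok - 12]
34. n20.pre = 1  [d.ok - 24]
35. n23.ok = -5  [terminal]
36. n24.wid = "quy"  ["q" ++ E.lab]
37. n25.ok = 6  [terminal]
38. n26.cnt = false  [terminal]
39. n24.tag = false  [e.cnt == true]
40. n24.hot = false  [e.cnt == true]
41. n24.mk = 15  [d.ok + 9]
42. n19.sig = "un"  ["un"]
43. n19.live = 8  [S.pre + 7]
44. n15.tag = true  [true]
45. n15.hot = true  [C.idx == 0]
46. n15.mk = -6  [(if C.key then E.live else C.idx) - 14]
47. n1.lab = 26  [26]
48. n1.depth = -2  [-2]
49. n1.pre = 15  [A.mk + 21]
50. n27.pre = false  [terminal]
51. n0.lab = 29  [S₁.pre + 14]
52. n0.depth = 9  [S₁.depth + S₁.pre - 4]
53. n0.pre = 20  [S₁.pre + 5]

9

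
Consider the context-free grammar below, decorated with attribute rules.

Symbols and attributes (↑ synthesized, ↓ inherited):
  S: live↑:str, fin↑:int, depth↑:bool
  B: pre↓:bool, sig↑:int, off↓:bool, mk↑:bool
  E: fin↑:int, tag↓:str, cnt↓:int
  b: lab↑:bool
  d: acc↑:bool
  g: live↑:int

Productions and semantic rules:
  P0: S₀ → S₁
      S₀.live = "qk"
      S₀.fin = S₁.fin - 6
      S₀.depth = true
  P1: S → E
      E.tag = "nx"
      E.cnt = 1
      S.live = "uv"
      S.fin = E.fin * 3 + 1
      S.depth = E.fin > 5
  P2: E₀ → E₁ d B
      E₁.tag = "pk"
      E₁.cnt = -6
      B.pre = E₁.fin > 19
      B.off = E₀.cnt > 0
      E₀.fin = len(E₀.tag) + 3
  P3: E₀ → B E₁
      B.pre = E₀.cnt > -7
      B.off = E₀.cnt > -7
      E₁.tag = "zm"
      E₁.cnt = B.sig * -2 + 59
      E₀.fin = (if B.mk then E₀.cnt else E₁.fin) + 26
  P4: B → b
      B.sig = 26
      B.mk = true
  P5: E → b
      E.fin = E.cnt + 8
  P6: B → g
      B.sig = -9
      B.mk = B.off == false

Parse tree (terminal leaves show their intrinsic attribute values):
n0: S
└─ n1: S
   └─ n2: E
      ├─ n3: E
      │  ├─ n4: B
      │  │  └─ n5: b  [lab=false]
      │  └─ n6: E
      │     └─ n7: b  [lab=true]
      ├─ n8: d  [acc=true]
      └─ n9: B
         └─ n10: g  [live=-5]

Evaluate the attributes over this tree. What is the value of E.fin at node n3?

1. n2.tag = "nx"  ["nx"]
2. n2.cnt = 1  [1]
3. n3.tag = "pk"  ["pk"]
4. n3.cnt = -6  [-6]
5. n4.pre = true  [E₀.cnt > -7]
6. n4.off = true  [E₀.cnt > -7]
7. n5.lab = false  [terminal]
8. n4.sig = 26  [26]
9. n4.mk = true  [true]
10. n6.tag = "zm"  ["zm"]
11. n6.cnt = 7  [B.sig * -2 + 59]
12. n7.lab = true  [terminal]
13. n6.fin = 15  [E.cnt + 8]
14. n3.fin = 20  [(if B.mk then E₀.cnt else E₁.fin) + 26]
15. n8.acc = true  [terminal]
16. n9.pre = true  [E₁.fin > 19]
17. n9.off = true  [E₀.cnt > 0]
18. n10.live = -5  [terminal]
19. n9.sig = -9  [-9]
20. n9.mk = false  [B.off == false]
21. n2.fin = 5  [len(E₀.tag) + 3]
22. n1.live = "uv"  ["uv"]
23. n1.fin = 16  [E.fin * 3 + 1]
24. n1.depth = false  [E.fin > 5]
25. n0.live = "qk"  ["qk"]
26. n0.fin = 10  [S₁.fin - 6]
27. n0.depth = true  [true]

20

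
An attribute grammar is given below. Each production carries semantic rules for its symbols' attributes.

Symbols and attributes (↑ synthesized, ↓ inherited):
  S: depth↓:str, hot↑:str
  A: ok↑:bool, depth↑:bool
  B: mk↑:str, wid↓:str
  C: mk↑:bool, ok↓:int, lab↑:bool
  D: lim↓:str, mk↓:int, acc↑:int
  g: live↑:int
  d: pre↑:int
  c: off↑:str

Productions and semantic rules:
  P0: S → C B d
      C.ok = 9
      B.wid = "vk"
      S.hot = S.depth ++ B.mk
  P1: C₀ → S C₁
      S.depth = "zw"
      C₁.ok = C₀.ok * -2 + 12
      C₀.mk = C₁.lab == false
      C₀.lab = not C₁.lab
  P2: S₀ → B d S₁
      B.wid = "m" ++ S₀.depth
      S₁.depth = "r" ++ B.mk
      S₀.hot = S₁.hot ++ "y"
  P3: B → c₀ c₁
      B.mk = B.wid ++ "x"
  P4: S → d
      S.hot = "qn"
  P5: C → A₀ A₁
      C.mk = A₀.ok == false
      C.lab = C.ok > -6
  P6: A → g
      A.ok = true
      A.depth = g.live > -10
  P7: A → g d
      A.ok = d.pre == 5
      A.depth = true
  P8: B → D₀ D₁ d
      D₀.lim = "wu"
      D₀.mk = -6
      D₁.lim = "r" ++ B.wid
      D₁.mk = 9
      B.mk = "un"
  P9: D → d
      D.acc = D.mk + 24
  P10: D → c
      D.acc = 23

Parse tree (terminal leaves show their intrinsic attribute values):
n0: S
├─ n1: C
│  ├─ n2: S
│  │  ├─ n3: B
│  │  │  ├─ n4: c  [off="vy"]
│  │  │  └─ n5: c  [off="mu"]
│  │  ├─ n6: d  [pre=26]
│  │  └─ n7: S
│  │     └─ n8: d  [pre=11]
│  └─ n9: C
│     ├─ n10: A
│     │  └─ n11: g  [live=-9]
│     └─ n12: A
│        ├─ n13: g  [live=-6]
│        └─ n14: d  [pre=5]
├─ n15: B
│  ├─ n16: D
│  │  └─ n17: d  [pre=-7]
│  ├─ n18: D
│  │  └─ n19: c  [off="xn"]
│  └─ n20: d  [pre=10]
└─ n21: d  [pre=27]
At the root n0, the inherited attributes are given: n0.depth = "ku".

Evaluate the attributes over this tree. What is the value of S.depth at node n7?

1. n0.depth = "ku"  [given at root]
2. n1.ok = 9  [9]
3. n2.depth = "zw"  ["zw"]
4. n3.wid = "mzw"  ["m" ++ S₀.depth]
5. n4.off = "vy"  [terminal]
6. n5.off = "mu"  [terminal]
7. n3.mk = "mzwx"  [B.wid ++ "x"]
8. n6.pre = 26  [terminal]
9. n7.depth = "rmzwx"  ["r" ++ B.mk]
10. n8.pre = 11  [terminal]
11. n7.hot = "qn"  ["qn"]
12. n2.hot = "qny"  [S₁.hot ++ "y"]
13. n9.ok = -6  [C₀.ok * -2 + 12]
14. n11.live = -9  [terminal]
15. n10.ok = true  [true]
16. n10.depth = true  [g.live > -10]
17. n13.live = -6  [terminal]
18. n14.pre = 5  [terminal]
19. n12.ok = true  [d.pre == 5]
20. n12.depth = true  [true]
21. n9.mk = false  [A₀.ok == false]
22. n9.lab = false  [C.ok > -6]
23. n1.mk = true  [C₁.lab == false]
24. n1.lab = true  [not C₁.lab]
25. n15.wid = "vk"  ["vk"]
26. n16.lim = "wu"  ["wu"]
27. n16.mk = -6  [-6]
28. n17.pre = -7  [terminal]
29. n16.acc = 18  [D.mk + 24]
30. n18.lim = "rvk"  ["r" ++ B.wid]
31. n18.mk = 9  [9]
32. n19.off = "xn"  [terminal]
33. n18.acc = 23  [23]
34. n20.pre = 10  [terminal]
35. n15.mk = "un"  ["un"]
36. n21.pre = 27  [terminal]
37. n0.hot = "kuun"  [S.depth ++ B.mk]

"rmzwx"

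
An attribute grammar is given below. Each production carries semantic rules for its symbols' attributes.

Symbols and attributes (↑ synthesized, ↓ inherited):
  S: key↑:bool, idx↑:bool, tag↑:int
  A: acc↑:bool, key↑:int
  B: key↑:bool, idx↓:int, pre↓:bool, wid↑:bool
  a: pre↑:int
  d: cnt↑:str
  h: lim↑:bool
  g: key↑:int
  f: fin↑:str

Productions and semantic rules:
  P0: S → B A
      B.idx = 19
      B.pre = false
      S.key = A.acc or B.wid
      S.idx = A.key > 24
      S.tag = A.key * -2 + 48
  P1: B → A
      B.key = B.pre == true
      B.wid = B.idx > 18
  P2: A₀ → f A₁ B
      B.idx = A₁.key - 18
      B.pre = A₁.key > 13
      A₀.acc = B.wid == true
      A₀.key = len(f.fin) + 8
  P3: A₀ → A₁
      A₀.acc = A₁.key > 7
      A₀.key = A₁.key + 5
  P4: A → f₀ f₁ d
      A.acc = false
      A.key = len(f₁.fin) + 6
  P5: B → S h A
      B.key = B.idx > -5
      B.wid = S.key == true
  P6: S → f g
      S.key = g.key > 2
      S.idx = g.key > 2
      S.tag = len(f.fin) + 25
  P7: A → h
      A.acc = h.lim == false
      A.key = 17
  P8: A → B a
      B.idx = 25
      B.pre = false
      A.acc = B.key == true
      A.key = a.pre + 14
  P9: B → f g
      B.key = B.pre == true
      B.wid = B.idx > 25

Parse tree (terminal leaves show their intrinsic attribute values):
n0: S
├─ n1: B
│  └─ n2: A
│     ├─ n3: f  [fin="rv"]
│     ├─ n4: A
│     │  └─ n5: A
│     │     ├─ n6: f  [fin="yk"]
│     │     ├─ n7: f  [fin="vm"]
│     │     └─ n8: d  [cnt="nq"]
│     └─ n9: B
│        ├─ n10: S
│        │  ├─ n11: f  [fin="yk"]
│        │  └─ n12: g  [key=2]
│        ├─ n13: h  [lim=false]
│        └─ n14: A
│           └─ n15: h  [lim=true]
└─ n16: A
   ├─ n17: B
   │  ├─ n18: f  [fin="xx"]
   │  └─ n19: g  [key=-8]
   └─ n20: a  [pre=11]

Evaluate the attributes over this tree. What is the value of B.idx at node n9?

1. n1.idx = 19  [19]
2. n1.pre = false  [false]
3. n3.fin = "rv"  [terminal]
4. n6.fin = "yk"  [terminal]
5. n7.fin = "vm"  [terminal]
6. n8.cnt = "nq"  [terminal]
7. n5.acc = false  [false]
8. n5.key = 8  [len(f₁.fin) + 6]
9. n4.acc = true  [A₁.key > 7]
10. n4.key = 13  [A₁.key + 5]
11. n9.idx = -5  [A₁.key - 18]
12. n9.pre = false  [A₁.key > 13]
13. n11.fin = "yk"  [terminal]
14. n12.key = 2  [terminal]
15. n10.key = false  [g.key > 2]
16. n10.idx = false  [g.key > 2]
17. n10.tag = 27  [len(f.fin) + 25]
18. n13.lim = false  [terminal]
19. n15.lim = true  [terminal]
20. n14.acc = false  [h.lim == false]
21. n14.key = 17  [17]
22. n9.key = false  [B.idx > -5]
23. n9.wid = false  [S.key == true]
24. n2.acc = false  [B.wid == true]
25. n2.key = 10  [len(f.fin) + 8]
26. n1.key = false  [B.pre == true]
27. n1.wid = true  [B.idx > 18]
28. n17.idx = 25  [25]
29. n17.pre = false  [false]
30. n18.fin = "xx"  [terminal]
31. n19.key = -8  [terminal]
32. n17.key = false  [B.pre == true]
33. n17.wid = false  [B.idx > 25]
34. n20.pre = 11  [terminal]
35. n16.acc = false  [B.key == true]
36. n16.key = 25  [a.pre + 14]
37. n0.key = true  [A.acc or B.wid]
38. n0.idx = true  [A.key > 24]
39. n0.tag = -2  [A.key * -2 + 48]

-5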